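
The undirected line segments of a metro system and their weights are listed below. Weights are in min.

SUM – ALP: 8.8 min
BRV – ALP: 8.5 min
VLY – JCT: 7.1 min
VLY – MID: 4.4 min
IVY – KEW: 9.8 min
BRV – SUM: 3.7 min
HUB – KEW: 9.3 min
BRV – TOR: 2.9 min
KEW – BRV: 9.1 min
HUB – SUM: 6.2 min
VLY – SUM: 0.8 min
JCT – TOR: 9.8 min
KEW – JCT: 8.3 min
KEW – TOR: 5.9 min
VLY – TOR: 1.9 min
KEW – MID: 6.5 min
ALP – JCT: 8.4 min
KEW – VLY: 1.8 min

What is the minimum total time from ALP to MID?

14 min

Enumerating some paths:
ALP–BRV–SUM–VLY–MID: 8.5+3.7+0.8+4.4 = 17.4
ALP–SUM–VLY–MID: 8.8+0.8+4.4 = 14
ALP–BRV–TOR–VLY–MID: 8.5+2.9+1.9+4.4 = 17.7
The minimum is 14 min via ALP–SUM–VLY–MID.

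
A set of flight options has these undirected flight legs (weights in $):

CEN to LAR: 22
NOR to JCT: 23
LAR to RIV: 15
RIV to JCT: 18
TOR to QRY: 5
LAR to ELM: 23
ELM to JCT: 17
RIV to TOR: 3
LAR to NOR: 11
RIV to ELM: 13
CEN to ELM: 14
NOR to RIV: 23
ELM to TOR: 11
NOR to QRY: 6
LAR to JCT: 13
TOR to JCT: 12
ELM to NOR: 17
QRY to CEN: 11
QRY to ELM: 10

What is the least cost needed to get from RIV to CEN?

Running Dijkstra from RIV:
RIV: 0
TOR: 3  (via RIV)
QRY: 8  (via TOR)
ELM: 13  (via RIV)
NOR: 14  (via QRY)
LAR: 15  (via RIV)
JCT: 15  (via TOR)
CEN: 19  (via QRY)
Shortest route: RIV → TOR → QRY → CEN = $19.

$19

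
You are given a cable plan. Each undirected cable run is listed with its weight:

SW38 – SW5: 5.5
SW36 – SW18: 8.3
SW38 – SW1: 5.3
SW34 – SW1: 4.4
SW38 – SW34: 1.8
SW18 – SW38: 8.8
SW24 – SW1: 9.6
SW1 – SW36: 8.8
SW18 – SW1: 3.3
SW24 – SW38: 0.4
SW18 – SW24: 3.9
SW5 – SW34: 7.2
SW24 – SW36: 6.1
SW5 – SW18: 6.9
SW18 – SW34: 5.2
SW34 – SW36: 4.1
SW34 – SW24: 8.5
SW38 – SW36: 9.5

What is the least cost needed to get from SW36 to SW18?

8.3

Running Dijkstra from SW36:
SW36: 0
SW34: 4.1  (via SW36)
SW38: 5.9  (via SW34)
SW24: 6.1  (via SW36)
SW18: 8.3  (via SW36)
Shortest route: SW36 → SW18 = 8.3.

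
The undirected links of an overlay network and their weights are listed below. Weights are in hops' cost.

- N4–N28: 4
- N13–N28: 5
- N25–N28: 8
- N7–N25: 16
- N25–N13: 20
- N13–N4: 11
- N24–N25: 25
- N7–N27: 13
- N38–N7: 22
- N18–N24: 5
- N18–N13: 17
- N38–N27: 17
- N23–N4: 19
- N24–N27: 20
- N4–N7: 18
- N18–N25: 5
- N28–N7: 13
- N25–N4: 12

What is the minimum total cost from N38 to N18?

42 hops' cost

Candidate routes:
N38 → N7 → N25 → N18: 22+16+5 = 43
N38 → N27 → N7 → N25 → N18: 17+13+16+5 = 51
N38 → N7 → N28 → N25 → N18: 22+13+8+5 = 48
N38 → N27 → N24 → N18: 17+20+5 = 42
The minimum is 42 hops' cost via N38 → N27 → N24 → N18.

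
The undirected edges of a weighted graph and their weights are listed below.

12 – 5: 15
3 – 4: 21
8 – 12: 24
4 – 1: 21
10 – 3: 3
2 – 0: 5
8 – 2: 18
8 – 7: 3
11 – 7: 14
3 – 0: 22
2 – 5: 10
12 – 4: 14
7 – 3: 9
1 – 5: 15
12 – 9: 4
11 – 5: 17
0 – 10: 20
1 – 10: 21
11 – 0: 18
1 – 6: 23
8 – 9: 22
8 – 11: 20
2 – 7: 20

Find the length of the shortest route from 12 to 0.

Running Dijkstra from 12:
12: 0
9: 4  (via 12)
4: 14  (via 12)
5: 15  (via 12)
8: 24  (via 12)
2: 25  (via 5)
7: 27  (via 8)
0: 30  (via 2)
Shortest route: 12 → 5 → 2 → 0 = 30.

30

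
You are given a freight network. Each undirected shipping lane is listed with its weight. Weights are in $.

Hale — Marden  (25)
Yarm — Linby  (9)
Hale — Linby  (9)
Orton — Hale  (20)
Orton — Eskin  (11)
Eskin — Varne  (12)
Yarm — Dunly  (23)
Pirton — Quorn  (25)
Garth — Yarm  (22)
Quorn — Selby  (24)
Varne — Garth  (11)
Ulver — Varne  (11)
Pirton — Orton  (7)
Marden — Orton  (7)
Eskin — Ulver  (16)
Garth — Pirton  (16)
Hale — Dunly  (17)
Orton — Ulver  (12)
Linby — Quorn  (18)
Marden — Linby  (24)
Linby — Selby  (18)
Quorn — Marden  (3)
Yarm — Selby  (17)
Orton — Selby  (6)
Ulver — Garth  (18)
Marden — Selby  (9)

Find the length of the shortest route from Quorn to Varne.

Running Dijkstra from Quorn:
Quorn: 0
Marden: 3  (via Quorn)
Orton: 10  (via Marden)
Selby: 12  (via Marden)
Pirton: 17  (via Orton)
Linby: 18  (via Quorn)
Eskin: 21  (via Orton)
Ulver: 22  (via Orton)
Hale: 27  (via Linby)
Yarm: 27  (via Linby)
Garth: 33  (via Pirton)
Varne: 33  (via Eskin)
Shortest route: Quorn–Marden–Orton–Eskin–Varne = $33.

$33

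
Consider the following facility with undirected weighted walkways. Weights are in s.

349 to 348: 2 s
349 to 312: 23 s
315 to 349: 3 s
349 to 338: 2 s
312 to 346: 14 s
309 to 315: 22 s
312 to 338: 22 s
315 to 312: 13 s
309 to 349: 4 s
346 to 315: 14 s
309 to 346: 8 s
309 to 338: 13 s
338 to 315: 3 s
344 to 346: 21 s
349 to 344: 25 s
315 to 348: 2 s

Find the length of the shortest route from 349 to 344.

Shortest distances from 349:
349: 0
338: 2  (via 349)
348: 2  (via 349)
315: 3  (via 349)
309: 4  (via 349)
346: 12  (via 309)
312: 16  (via 315)
344: 25  (via 349)
Shortest route: 349 → 344 = 25 s.

25 s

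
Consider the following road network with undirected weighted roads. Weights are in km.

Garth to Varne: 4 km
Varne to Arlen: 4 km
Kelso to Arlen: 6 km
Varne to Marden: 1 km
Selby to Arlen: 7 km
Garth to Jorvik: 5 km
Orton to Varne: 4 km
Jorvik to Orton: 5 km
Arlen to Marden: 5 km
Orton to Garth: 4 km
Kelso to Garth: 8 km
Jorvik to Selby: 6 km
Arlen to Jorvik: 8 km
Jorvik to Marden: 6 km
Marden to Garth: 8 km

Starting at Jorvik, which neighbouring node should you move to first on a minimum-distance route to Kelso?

Garth

Candidate routes:
Jorvik–Marden–Arlen–Kelso: 6+5+6 = 17
Jorvik–Arlen–Kelso: 8+6 = 14
Jorvik–Marden–Varne–Arlen–Kelso: 6+1+4+6 = 17
Jorvik–Garth–Kelso: 5+8 = 13
The minimum is 13 km via Jorvik–Garth–Kelso.
So from Jorvik the first move is to Garth.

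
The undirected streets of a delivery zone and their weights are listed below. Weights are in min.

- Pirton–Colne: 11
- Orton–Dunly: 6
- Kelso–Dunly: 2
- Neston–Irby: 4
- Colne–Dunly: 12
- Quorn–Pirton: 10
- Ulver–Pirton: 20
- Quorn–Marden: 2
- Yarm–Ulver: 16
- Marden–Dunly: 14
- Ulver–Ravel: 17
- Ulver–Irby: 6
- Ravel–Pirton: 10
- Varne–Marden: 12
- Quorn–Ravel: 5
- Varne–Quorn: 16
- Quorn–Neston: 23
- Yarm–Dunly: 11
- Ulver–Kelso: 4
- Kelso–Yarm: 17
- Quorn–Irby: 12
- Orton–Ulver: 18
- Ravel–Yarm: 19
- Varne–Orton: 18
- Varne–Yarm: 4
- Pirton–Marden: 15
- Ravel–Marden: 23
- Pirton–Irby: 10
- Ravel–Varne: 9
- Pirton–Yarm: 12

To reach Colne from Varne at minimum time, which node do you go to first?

Yarm

Compare a few routes:
Varne → Ravel → Pirton → Colne: 9+10+11 = 30
Varne → Yarm → Dunly → Colne: 4+11+12 = 27
The minimum is 27 min via Varne → Yarm → Dunly → Colne.
So from Varne the first move is to Yarm.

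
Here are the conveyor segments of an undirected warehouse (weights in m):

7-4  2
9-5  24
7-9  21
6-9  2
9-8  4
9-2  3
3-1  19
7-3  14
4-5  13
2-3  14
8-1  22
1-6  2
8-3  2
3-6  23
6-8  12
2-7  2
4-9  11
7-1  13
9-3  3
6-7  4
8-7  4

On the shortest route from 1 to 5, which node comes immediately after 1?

Candidate routes:
1–6–9–2–7–4–5: 2+2+3+2+2+13 = 24
1–7–4–5: 13+2+13 = 28
1–6–7–4–5: 2+4+2+13 = 21
1–6–9–8–7–4–5: 2+2+4+4+2+13 = 27
Cheapest is 1–6–7–4–5 at 21 m.
So from 1 the first move is to 6.

6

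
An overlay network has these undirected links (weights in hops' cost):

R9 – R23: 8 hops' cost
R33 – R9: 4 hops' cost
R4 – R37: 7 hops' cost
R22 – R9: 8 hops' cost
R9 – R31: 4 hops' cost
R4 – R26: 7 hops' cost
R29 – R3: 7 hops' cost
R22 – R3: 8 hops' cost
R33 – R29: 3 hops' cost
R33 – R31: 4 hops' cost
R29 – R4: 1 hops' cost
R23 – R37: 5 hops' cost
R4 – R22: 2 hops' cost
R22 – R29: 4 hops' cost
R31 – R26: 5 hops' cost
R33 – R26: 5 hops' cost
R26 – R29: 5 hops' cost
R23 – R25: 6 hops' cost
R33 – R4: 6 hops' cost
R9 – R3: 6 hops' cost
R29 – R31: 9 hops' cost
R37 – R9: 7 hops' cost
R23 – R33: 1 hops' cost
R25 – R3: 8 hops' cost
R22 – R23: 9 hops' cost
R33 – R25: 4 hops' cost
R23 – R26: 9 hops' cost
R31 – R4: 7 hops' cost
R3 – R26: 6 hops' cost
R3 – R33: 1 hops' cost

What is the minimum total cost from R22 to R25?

Running Dijkstra from R22:
R22: 0
R4: 2  (via R22)
R29: 3  (via R4)
R33: 6  (via R29)
R3: 7  (via R33)
R23: 7  (via R33)
R9: 8  (via R22)
R26: 8  (via R29)
R31: 9  (via R4)
R37: 9  (via R4)
R25: 10  (via R33)
Shortest route: R22 → R4 → R29 → R33 → R25 = 10 hops' cost.

10 hops' cost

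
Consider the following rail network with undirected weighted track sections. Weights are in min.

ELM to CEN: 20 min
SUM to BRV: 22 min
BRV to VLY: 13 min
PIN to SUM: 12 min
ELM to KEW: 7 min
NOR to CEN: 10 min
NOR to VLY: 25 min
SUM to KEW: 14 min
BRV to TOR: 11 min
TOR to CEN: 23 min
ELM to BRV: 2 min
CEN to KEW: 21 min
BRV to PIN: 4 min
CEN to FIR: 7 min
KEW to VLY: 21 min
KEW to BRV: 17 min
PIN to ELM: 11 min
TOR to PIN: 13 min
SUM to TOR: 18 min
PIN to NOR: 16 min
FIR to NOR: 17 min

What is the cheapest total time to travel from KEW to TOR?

Compare a few routes:
KEW–ELM–BRV–TOR: 7+2+11 = 20
KEW–ELM–BRV–PIN–TOR: 7+2+4+13 = 26
Cheapest is KEW–ELM–BRV–TOR at 20 min.

20 min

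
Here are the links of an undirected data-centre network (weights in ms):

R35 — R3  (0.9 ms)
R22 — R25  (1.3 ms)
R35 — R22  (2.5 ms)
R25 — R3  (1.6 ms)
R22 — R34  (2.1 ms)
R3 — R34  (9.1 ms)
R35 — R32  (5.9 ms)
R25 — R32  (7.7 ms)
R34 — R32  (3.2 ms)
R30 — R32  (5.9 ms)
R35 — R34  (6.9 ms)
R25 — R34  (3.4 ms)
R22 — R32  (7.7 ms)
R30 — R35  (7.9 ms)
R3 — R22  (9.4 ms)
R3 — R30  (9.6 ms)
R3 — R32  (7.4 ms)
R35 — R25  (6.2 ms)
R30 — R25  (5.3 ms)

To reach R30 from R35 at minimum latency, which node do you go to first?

R3

Enumerating some paths:
R35–R3–R30: 0.9+9.6 = 10.5
R35–R22–R25–R30: 2.5+1.3+5.3 = 9.1
R35–R30: 7.9 = 7.9
R35–R3–R25–R30: 0.9+1.6+5.3 = 7.8
The minimum is 7.8 ms via R35–R3–R25–R30.
So from R35 the first move is to R3.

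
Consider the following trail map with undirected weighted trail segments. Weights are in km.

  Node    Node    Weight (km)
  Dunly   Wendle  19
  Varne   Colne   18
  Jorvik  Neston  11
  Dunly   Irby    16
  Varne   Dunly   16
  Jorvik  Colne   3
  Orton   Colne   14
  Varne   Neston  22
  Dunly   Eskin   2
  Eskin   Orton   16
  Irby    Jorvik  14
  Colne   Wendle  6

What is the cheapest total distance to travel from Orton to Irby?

31 km

Running Dijkstra from Orton:
Orton: 0
Colne: 14  (via Orton)
Eskin: 16  (via Orton)
Jorvik: 17  (via Colne)
Dunly: 18  (via Eskin)
Wendle: 20  (via Colne)
Neston: 28  (via Jorvik)
Irby: 31  (via Jorvik)
Shortest route: Orton → Colne → Jorvik → Irby = 31 km.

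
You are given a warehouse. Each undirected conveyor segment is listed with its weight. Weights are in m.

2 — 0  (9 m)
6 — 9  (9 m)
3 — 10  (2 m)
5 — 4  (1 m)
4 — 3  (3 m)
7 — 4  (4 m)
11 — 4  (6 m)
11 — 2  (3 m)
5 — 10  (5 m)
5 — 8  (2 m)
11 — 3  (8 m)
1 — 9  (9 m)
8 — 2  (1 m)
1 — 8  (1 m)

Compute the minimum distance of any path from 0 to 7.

Running Dijkstra from 0:
0: 0
2: 9  (via 0)
8: 10  (via 2)
1: 11  (via 8)
5: 12  (via 8)
11: 12  (via 2)
4: 13  (via 5)
3: 16  (via 4)
7: 17  (via 4)
Shortest route: 0–2–8–5–4–7 = 17 m.

17 m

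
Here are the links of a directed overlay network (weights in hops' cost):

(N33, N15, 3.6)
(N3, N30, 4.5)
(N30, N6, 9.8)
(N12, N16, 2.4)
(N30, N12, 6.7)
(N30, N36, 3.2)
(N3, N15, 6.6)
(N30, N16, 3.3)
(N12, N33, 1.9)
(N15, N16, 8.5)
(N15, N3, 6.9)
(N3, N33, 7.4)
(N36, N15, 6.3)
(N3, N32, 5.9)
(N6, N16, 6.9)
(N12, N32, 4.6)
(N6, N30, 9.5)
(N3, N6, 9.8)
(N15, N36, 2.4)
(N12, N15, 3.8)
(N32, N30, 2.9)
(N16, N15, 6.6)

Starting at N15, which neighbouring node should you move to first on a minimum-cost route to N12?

N3

Compare a few routes:
N15 → N3 → N32 → N30 → N12: 6.9+5.9+2.9+6.7 = 22.4
N15 → N3 → N30 → N12: 6.9+4.5+6.7 = 18.1
The minimum is 18.1 hops' cost via N15 → N3 → N30 → N12.
So from N15 the first move is to N3.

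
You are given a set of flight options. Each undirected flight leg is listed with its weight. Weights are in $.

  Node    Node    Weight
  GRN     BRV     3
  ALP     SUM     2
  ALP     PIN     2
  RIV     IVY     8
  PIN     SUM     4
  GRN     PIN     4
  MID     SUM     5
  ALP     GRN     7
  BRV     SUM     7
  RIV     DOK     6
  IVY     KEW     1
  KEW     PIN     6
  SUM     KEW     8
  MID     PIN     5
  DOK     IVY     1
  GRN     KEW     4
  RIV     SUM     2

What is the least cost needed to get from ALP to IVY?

$9

Settle nodes by increasing distance from ALP:
ALP: 0
PIN: 2  (via ALP)
SUM: 2  (via ALP)
RIV: 4  (via SUM)
GRN: 6  (via PIN)
MID: 7  (via PIN)
KEW: 8  (via PIN)
BRV: 9  (via SUM)
IVY: 9  (via KEW)
Shortest route: ALP → PIN → KEW → IVY = $9.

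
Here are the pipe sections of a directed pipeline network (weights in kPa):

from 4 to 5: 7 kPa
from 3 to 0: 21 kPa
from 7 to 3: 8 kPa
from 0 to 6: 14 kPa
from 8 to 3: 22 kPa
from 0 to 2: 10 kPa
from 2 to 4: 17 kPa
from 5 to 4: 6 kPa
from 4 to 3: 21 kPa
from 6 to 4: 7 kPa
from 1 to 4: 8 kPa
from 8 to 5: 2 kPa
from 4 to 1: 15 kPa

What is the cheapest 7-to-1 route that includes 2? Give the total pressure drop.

Shortest 7→2: 7 → 3 → 0 → 2 = 39
Shortest 2→1: 2 → 4 → 1 = 32
Total via 2: 39 + 32 = 71 kPa.

71 kPa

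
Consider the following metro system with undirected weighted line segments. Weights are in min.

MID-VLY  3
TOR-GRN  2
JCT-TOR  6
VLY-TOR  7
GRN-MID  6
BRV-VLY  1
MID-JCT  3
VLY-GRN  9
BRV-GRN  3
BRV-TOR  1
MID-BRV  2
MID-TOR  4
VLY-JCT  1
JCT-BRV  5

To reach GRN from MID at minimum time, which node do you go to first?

BRV

Compare a few routes:
MID–VLY–BRV–GRN: 3+1+3 = 7
MID–GRN: 6 = 6
MID–BRV–GRN: 2+3 = 5
MID–TOR–GRN: 4+2 = 6
Cheapest is MID–BRV–GRN at 5 min.
So from MID the first move is to BRV.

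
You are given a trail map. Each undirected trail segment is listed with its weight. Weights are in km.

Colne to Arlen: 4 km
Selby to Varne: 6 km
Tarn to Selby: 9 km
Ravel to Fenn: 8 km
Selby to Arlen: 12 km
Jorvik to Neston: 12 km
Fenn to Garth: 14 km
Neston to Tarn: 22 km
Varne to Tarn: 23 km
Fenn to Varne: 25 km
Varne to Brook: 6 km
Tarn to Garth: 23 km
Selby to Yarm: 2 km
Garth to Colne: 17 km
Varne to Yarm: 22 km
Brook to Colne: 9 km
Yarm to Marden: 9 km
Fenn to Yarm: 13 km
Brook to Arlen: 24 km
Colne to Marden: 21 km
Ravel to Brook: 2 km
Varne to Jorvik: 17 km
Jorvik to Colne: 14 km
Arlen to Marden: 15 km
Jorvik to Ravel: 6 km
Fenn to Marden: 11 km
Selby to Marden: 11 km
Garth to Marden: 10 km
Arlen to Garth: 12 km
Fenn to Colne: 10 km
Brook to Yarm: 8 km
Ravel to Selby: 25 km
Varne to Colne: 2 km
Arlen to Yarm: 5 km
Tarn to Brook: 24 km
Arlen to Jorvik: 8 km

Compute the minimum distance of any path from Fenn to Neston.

26 km

Candidate routes:
Fenn → Colne → Arlen → Jorvik → Neston: 10+4+8+12 = 34
Fenn → Ravel → Jorvik → Neston: 8+6+12 = 26
The minimum is 26 km via Fenn → Ravel → Jorvik → Neston.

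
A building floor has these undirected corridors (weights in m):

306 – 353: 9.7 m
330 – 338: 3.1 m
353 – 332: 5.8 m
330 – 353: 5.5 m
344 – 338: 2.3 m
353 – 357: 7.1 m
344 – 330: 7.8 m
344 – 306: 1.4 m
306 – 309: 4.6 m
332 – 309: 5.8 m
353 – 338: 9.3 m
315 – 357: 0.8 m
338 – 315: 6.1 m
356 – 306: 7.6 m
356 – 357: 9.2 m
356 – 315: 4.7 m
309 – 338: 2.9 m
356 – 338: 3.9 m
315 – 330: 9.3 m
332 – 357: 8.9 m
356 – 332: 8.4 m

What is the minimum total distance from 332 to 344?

11 m

Candidate routes:
332 - 353 - 330 - 338 - 344: 5.8+5.5+3.1+2.3 = 16.7
332 - 309 - 306 - 344: 5.8+4.6+1.4 = 11.8
332 - 309 - 338 - 344: 5.8+2.9+2.3 = 11
332 - 356 - 338 - 344: 8.4+3.9+2.3 = 14.6
Cheapest is 332 - 309 - 338 - 344 at 11 m.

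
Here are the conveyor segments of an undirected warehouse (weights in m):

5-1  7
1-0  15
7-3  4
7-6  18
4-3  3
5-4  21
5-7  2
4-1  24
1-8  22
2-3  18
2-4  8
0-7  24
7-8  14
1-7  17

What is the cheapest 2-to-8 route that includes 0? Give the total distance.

Shortest 2→0: 2 → 4 → 3 → 7 → 0 = 39
Shortest 0→8: 0 → 1 → 8 = 37
Total via 0: 39 + 37 = 76 m.

76 m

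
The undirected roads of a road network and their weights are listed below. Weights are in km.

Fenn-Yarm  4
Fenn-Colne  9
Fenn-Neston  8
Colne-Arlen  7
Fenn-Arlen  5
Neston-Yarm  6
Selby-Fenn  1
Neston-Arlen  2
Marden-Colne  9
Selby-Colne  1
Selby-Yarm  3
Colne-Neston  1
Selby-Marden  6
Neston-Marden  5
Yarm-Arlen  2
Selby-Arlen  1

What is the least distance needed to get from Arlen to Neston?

2 km

Running Dijkstra from Arlen:
Arlen: 0
Selby: 1  (via Arlen)
Colne: 2  (via Selby)
Yarm: 2  (via Arlen)
Neston: 2  (via Arlen)
Shortest route: Arlen–Neston = 2 km.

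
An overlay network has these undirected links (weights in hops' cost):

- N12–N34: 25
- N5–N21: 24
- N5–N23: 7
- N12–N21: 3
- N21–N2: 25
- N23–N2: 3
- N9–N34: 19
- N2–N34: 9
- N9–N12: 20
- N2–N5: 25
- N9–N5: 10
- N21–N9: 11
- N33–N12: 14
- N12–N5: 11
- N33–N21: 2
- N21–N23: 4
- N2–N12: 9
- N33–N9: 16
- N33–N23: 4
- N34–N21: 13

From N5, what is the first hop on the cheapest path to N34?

N23

Enumerating some paths:
N5 → N23 → N21 → N34: 7+4+13 = 24
N5 → N23 → N2 → N34: 7+3+9 = 19
The minimum is 19 hops' cost via N5 → N23 → N2 → N34.
So from N5 the first move is to N23.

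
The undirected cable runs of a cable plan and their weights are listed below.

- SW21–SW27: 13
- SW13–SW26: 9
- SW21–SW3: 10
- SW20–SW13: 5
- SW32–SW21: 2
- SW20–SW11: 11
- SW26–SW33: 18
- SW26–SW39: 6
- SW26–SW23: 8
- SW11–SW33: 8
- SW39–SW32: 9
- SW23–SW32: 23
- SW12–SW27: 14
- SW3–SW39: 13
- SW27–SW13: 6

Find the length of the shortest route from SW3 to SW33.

37

Compare a few routes:
SW3–SW39–SW26–SW13–SW20–SW11–SW33: 13+6+9+5+11+8 = 52
SW3–SW39–SW26–SW33: 13+6+18 = 37
SW3–SW21–SW32–SW39–SW26–SW33: 10+2+9+6+18 = 45
The minimum is 37 via SW3–SW39–SW26–SW33.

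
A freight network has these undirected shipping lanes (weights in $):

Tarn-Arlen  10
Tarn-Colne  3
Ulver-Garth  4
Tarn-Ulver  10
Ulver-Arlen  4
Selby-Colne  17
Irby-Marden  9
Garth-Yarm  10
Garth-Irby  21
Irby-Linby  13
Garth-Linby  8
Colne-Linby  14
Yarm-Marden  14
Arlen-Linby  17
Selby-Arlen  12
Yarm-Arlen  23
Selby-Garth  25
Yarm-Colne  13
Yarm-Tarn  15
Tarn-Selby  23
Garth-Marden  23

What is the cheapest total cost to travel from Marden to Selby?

$43

Shortest distances from Marden:
Marden: 0
Irby: 9  (via Marden)
Yarm: 14  (via Marden)
Linby: 22  (via Irby)
Garth: 23  (via Marden)
Colne: 27  (via Yarm)
Ulver: 27  (via Garth)
Tarn: 29  (via Yarm)
Arlen: 31  (via Ulver)
Selby: 43  (via Arlen)
Shortest route: Marden → Garth → Ulver → Arlen → Selby = $43.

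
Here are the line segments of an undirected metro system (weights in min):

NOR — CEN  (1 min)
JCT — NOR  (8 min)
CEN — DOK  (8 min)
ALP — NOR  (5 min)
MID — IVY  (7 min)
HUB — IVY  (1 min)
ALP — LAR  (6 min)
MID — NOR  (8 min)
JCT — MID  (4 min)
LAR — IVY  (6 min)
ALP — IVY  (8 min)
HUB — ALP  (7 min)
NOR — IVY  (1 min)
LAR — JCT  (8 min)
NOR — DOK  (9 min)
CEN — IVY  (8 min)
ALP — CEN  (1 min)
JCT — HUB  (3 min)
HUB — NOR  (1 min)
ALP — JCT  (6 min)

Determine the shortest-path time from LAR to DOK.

Running Dijkstra from LAR:
LAR: 0
ALP: 6  (via LAR)
IVY: 6  (via LAR)
NOR: 7  (via IVY)
HUB: 7  (via IVY)
CEN: 7  (via ALP)
JCT: 8  (via LAR)
MID: 12  (via JCT)
DOK: 15  (via CEN)
Shortest route: LAR → ALP → CEN → DOK = 15 min.

15 min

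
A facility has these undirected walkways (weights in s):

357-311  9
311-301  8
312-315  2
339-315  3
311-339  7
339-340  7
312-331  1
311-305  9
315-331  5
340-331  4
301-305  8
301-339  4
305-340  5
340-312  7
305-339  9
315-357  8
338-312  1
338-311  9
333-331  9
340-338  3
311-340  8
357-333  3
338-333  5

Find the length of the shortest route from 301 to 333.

15 s

Candidate routes:
301 → 339 → 315 → 312 → 338 → 333: 4+3+2+1+5 = 15
301 → 339 → 315 → 312 → 331 → 333: 4+3+2+1+9 = 19
301 → 339 → 315 → 357 → 333: 4+3+8+3 = 18
The minimum is 15 s via 301 → 339 → 315 → 312 → 338 → 333.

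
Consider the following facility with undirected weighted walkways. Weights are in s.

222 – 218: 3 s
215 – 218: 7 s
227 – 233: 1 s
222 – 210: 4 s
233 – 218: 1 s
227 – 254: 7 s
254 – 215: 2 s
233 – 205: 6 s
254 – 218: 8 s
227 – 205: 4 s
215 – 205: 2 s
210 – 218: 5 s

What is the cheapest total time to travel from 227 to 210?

7 s

Enumerating some paths:
227 → 233 → 218 → 222 → 210: 1+1+3+4 = 9
227 → 233 → 218 → 210: 1+1+5 = 7
The minimum is 7 s via 227 → 233 → 218 → 210.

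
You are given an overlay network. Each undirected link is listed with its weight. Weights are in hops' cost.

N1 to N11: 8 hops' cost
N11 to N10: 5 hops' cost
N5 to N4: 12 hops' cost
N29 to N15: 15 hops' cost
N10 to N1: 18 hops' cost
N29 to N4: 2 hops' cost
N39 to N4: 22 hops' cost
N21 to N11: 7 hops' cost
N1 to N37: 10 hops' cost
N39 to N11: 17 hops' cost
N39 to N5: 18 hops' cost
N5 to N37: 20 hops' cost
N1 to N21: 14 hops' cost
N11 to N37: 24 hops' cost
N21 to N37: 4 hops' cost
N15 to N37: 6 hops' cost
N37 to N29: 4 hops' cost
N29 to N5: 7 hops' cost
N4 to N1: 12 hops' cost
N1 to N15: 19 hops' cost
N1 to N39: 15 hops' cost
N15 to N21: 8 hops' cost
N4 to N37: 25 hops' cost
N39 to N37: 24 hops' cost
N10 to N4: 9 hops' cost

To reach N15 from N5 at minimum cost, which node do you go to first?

N29

Candidate routes:
N5 - N29 - N37 - N21 - N15: 7+4+4+8 = 23
N5 - N29 - N15: 7+15 = 22
N5 - N29 - N37 - N15: 7+4+6 = 17
Cheapest is N5 - N29 - N37 - N15 at 17 hops' cost.
So from N5 the first move is to N29.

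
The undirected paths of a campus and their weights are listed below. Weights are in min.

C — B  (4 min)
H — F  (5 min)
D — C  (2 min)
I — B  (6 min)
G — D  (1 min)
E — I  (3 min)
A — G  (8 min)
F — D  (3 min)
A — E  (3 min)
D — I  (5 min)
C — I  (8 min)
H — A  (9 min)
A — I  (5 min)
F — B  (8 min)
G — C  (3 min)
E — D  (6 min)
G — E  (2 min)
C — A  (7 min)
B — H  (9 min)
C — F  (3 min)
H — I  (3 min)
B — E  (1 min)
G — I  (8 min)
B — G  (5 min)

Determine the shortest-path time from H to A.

Settle nodes by increasing distance from H:
H: 0
I: 3  (via H)
F: 5  (via H)
E: 6  (via I)
B: 7  (via E)
A: 8  (via I)
Shortest route: H → I → A = 8 min.

8 min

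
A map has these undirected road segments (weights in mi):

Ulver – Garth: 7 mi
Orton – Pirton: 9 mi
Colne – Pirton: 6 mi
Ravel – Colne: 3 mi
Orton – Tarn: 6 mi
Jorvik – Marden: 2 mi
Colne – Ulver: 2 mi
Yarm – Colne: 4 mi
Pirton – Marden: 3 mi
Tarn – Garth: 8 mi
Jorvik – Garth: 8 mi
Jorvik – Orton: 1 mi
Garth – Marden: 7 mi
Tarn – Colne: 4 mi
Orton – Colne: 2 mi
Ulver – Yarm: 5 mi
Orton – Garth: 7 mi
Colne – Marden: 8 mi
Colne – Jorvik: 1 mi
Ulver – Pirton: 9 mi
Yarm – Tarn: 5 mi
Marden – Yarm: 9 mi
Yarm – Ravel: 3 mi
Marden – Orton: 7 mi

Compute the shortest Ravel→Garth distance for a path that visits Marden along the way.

13 mi

Best Ravel to Marden: Ravel–Colne–Jorvik–Marden costing 6
Best Marden to Garth: Marden–Garth costing 7
Total via Marden: 6 + 7 = 13 mi.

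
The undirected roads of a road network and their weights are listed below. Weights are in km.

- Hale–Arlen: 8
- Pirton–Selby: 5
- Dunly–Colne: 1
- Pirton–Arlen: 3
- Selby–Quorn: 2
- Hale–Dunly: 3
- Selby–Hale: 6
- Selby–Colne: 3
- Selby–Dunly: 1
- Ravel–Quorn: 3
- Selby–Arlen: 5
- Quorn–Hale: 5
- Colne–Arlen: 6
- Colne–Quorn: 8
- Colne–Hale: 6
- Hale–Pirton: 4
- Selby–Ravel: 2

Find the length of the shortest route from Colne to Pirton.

7 km

Shortest distances from Colne:
Colne: 0
Dunly: 1  (via Colne)
Selby: 2  (via Dunly)
Ravel: 4  (via Selby)
Hale: 4  (via Dunly)
Quorn: 4  (via Selby)
Arlen: 6  (via Colne)
Pirton: 7  (via Selby)
Shortest route: Colne–Dunly–Selby–Pirton = 7 km.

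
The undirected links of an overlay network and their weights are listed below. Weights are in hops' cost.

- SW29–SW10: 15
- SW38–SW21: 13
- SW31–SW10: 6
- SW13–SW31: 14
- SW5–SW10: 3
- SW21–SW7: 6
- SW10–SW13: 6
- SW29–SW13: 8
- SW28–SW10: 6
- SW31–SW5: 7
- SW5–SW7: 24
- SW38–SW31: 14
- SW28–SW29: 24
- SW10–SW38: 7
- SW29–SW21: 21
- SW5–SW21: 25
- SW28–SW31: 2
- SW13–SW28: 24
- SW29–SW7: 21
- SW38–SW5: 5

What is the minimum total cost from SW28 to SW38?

13 hops' cost

Running Dijkstra from SW28:
SW28: 0
SW31: 2  (via SW28)
SW10: 6  (via SW28)
SW5: 9  (via SW31)
SW13: 12  (via SW10)
SW38: 13  (via SW10)
Shortest route: SW28–SW10–SW38 = 13 hops' cost.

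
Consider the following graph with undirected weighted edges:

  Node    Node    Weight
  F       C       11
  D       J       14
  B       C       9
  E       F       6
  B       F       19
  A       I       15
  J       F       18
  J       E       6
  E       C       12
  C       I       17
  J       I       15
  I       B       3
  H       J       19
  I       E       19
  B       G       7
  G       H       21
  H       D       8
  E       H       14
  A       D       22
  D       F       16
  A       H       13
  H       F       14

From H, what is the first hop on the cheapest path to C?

Candidate routes:
H - F - C: 14+11 = 25
H - E - F - C: 14+6+11 = 31
H - E - C: 14+12 = 26
Cheapest is H - F - C at 25.
So from H the first move is to F.

F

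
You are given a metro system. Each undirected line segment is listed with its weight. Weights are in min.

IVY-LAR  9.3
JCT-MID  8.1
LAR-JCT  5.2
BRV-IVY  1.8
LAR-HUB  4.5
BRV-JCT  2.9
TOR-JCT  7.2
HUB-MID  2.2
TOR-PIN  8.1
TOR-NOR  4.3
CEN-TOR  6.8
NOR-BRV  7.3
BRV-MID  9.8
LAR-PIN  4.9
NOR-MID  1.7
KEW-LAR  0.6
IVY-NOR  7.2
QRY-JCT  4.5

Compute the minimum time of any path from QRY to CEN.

Candidate routes:
QRY → JCT → MID → NOR → TOR → CEN: 4.5+8.1+1.7+4.3+6.8 = 25.4
QRY → JCT → TOR → CEN: 4.5+7.2+6.8 = 18.5
QRY → JCT → BRV → NOR → TOR → CEN: 4.5+2.9+7.3+4.3+6.8 = 25.8
QRY → JCT → BRV → IVY → NOR → TOR → CEN: 4.5+2.9+1.8+7.2+4.3+6.8 = 27.5
The minimum is 18.5 min via QRY → JCT → TOR → CEN.

18.5 min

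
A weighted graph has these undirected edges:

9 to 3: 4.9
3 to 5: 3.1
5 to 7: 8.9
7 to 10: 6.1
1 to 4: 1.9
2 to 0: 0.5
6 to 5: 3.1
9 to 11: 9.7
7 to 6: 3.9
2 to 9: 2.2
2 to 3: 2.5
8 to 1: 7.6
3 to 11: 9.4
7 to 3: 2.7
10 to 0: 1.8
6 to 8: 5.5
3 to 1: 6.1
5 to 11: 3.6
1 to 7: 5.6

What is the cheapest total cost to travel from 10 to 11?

11.5

Running Dijkstra from 10:
10: 0
0: 1.8  (via 10)
2: 2.3  (via 0)
9: 4.5  (via 2)
3: 4.8  (via 2)
7: 6.1  (via 10)
5: 7.9  (via 3)
6: 10  (via 7)
1: 10.9  (via 3)
11: 11.5  (via 5)
Shortest route: 10 → 0 → 2 → 3 → 5 → 11 = 11.5.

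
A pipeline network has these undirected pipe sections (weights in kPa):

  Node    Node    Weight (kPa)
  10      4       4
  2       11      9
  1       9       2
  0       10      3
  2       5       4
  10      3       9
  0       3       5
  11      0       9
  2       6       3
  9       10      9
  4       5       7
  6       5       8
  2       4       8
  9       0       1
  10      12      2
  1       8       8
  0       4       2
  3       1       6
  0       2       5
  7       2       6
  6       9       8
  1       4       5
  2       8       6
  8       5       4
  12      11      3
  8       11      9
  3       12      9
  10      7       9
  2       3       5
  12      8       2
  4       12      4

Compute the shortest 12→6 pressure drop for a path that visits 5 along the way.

13 kPa

Shortest 12→5: 12 → 8 → 5 = 6
Best 5 to 6: 5 → 2 → 6 costing 7
Total via 5: 6 + 7 = 13 kPa.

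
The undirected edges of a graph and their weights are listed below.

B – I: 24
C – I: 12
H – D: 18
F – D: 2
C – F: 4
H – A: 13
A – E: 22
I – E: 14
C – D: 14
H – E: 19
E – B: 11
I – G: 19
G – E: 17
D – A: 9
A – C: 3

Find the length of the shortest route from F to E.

Compare a few routes:
F - D - H - E: 2+18+19 = 39
F - C - I - E: 4+12+14 = 30
F - D - A - E: 2+9+22 = 33
F - C - A - E: 4+3+22 = 29
The minimum is 29 via F - C - A - E.

29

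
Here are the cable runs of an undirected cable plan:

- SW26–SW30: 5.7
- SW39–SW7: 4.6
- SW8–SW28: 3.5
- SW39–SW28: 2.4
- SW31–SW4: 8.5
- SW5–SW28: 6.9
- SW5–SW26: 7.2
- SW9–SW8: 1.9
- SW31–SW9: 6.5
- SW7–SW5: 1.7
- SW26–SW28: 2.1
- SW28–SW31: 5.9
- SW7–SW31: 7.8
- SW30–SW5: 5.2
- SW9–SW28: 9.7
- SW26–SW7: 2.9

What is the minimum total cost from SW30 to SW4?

22.2

Shortest distances from SW30:
SW30: 0
SW5: 5.2  (via SW30)
SW26: 5.7  (via SW30)
SW7: 6.9  (via SW5)
SW28: 7.8  (via SW26)
SW39: 10.2  (via SW28)
SW8: 11.3  (via SW28)
SW9: 13.2  (via SW8)
SW31: 13.7  (via SW28)
SW4: 22.2  (via SW31)
Shortest route: SW30–SW26–SW28–SW31–SW4 = 22.2.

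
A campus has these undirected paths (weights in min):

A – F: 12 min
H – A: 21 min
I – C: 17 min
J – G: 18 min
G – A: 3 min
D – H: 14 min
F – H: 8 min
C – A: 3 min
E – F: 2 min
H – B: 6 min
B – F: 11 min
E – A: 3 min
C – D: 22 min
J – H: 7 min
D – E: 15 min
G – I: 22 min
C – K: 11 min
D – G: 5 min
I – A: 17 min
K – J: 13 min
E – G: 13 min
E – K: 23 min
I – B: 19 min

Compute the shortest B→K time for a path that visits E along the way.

30 min

Shortest B→E: B → F → E = 13
Best E to K: E → A → C → K costing 17
Total via E: 13 + 17 = 30 min.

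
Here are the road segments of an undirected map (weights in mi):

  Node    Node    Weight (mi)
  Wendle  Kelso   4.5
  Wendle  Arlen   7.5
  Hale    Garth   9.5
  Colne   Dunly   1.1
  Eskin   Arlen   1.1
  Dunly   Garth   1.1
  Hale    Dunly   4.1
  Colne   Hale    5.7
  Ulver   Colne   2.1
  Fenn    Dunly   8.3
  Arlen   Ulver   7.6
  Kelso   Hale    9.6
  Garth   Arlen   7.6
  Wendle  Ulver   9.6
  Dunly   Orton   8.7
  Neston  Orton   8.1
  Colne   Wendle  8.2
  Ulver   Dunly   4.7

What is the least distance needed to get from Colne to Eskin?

10.8 mi

Compare a few routes:
Colne → Dunly → Garth → Arlen → Eskin: 1.1+1.1+7.6+1.1 = 10.9
Colne → Ulver → Arlen → Eskin: 2.1+7.6+1.1 = 10.8
Cheapest is Colne → Ulver → Arlen → Eskin at 10.8 mi.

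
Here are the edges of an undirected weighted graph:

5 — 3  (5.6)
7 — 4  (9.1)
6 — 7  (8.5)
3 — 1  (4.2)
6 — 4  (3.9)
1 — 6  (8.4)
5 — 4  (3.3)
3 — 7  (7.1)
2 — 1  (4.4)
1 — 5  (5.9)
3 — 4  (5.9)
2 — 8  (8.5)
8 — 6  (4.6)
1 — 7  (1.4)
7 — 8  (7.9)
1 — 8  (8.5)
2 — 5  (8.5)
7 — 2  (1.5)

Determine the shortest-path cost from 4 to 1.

9.2

Shortest distances from 4:
4: 0
5: 3.3  (via 4)
6: 3.9  (via 4)
3: 5.9  (via 4)
8: 8.5  (via 6)
7: 9.1  (via 4)
1: 9.2  (via 5)
Shortest route: 4–5–1 = 9.2.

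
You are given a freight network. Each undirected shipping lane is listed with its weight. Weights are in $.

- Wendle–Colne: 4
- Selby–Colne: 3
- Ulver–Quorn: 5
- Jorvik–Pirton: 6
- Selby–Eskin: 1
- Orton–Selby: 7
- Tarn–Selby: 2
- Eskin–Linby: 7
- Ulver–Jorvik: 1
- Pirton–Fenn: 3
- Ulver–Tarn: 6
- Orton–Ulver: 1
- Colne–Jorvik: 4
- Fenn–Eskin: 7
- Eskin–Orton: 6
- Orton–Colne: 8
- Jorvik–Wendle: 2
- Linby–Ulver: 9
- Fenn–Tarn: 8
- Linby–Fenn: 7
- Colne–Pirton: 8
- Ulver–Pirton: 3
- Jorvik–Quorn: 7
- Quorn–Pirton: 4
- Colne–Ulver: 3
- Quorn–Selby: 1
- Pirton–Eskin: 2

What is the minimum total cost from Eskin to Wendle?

$8

Shortest distances from Eskin:
Eskin: 0
Selby: 1  (via Eskin)
Pirton: 2  (via Eskin)
Quorn: 2  (via Selby)
Tarn: 3  (via Selby)
Colne: 4  (via Selby)
Fenn: 5  (via Pirton)
Ulver: 5  (via Pirton)
Jorvik: 6  (via Ulver)
Orton: 6  (via Eskin)
Linby: 7  (via Eskin)
Wendle: 8  (via Colne)
Shortest route: Eskin → Selby → Colne → Wendle = $8.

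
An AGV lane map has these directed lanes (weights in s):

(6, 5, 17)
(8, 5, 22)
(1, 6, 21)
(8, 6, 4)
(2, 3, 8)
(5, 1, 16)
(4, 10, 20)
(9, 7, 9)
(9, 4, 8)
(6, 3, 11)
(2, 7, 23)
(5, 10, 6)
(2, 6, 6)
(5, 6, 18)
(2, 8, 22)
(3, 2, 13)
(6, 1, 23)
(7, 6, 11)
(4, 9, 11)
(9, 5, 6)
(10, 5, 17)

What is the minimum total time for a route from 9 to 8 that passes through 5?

70 s

Best 9 to 5: 9 → 5 costing 6
Best 5 to 8: 5 → 6 → 3 → 2 → 8 costing 64
Total via 5: 6 + 64 = 70 s.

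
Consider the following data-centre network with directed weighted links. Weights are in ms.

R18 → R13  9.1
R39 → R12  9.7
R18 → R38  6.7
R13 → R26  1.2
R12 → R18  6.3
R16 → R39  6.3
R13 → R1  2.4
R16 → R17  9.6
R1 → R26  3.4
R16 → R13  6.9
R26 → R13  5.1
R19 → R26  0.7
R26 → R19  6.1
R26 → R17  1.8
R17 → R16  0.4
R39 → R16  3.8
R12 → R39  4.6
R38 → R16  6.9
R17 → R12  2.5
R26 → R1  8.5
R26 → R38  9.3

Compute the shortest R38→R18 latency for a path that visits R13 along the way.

25.6 ms

Best R38 to R13: R38–R16–R13 costing 13.8
Shortest R13→R18: R13–R26–R17–R12–R18 = 11.8
Total via R13: 13.8 + 11.8 = 25.6 ms.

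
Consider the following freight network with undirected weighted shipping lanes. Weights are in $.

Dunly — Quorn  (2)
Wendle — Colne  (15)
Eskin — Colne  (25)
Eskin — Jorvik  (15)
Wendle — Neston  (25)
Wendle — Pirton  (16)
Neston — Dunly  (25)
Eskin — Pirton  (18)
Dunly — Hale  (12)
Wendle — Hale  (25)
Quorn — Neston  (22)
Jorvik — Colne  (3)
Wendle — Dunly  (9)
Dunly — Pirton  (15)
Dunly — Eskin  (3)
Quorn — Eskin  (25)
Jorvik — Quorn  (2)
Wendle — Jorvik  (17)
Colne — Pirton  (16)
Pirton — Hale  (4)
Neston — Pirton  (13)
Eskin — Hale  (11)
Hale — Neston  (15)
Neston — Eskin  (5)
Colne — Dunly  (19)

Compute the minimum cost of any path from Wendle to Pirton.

$16

Settle nodes by increasing distance from Wendle:
Wendle: 0
Dunly: 9  (via Wendle)
Quorn: 11  (via Dunly)
Eskin: 12  (via Dunly)
Jorvik: 13  (via Quorn)
Colne: 15  (via Wendle)
Pirton: 16  (via Wendle)
Shortest route: Wendle → Pirton = $16.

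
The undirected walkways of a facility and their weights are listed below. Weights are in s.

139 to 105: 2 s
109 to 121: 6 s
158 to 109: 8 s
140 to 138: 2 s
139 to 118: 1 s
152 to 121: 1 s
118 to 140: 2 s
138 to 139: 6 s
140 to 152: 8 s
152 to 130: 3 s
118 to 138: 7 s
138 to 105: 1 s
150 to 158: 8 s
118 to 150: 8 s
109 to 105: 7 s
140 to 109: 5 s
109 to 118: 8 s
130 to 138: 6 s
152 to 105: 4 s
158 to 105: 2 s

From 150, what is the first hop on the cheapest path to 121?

Compare a few routes:
150–118–139–105–152–121: 8+1+2+4+1 = 16
150–158–105–152–121: 8+2+4+1 = 15
150–118–140–138–105–152–121: 8+2+2+1+4+1 = 18
The minimum is 15 s via 150–158–105–152–121.
So from 150 the first move is to 158.

158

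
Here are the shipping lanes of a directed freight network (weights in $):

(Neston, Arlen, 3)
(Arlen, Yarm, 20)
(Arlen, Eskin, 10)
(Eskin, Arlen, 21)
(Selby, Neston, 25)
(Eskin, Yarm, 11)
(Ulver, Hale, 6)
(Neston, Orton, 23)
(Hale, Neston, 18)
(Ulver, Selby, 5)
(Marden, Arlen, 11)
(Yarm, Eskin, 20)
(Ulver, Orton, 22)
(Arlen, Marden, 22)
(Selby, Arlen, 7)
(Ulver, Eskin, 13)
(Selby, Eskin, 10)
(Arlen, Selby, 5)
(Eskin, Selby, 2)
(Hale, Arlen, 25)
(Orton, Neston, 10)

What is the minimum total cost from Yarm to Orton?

Running Dijkstra from Yarm:
Yarm: 0
Eskin: 20  (via Yarm)
Selby: 22  (via Eskin)
Arlen: 29  (via Selby)
Neston: 47  (via Selby)
Marden: 51  (via Arlen)
Orton: 70  (via Neston)
Shortest route: Yarm–Eskin–Selby–Neston–Orton = $70.

$70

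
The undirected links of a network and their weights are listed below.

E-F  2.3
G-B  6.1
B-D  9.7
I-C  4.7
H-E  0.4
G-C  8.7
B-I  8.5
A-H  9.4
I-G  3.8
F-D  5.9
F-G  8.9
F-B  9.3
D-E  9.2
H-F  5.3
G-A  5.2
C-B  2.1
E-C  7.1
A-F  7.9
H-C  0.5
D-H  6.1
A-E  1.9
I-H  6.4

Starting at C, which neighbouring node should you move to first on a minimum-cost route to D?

H

Compare a few routes:
C → H → D: 0.5+6.1 = 6.6
C → H → E → D: 0.5+0.4+9.2 = 10.1
C → H → F → D: 0.5+5.3+5.9 = 11.7
C → H → E → F → D: 0.5+0.4+2.3+5.9 = 9.1
Cheapest is C → H → D at 6.6.
So from C the first move is to H.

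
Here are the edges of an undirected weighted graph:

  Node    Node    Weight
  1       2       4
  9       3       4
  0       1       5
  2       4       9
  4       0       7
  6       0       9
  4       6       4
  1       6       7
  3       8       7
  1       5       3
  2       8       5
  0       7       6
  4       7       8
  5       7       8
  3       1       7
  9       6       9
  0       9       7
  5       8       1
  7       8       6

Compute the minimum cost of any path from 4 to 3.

17

Settle nodes by increasing distance from 4:
4: 0
6: 4  (via 4)
0: 7  (via 4)
7: 8  (via 4)
2: 9  (via 4)
1: 11  (via 6)
9: 13  (via 6)
5: 14  (via 1)
8: 14  (via 7)
3: 17  (via 9)
Shortest route: 4 → 6 → 9 → 3 = 17.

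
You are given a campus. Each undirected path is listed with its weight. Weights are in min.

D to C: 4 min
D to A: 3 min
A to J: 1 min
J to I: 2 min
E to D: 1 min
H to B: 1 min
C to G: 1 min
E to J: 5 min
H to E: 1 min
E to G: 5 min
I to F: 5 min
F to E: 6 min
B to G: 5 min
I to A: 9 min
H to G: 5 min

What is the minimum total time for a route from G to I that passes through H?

13 min

Best G to H: G → H costing 5
Best H to I: H → E → J → I costing 8
Total via H: 5 + 8 = 13 min.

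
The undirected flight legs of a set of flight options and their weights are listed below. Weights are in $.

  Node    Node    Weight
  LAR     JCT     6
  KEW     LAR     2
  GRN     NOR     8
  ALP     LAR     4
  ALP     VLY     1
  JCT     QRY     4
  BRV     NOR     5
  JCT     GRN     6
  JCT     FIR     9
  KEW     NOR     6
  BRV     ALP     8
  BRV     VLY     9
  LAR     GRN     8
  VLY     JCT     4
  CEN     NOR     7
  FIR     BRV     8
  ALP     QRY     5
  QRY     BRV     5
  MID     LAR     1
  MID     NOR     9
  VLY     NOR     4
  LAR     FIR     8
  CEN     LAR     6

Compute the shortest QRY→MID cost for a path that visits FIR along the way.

$22

Shortest QRY→FIR: QRY–JCT–FIR = 13
Shortest FIR→MID: FIR–LAR–MID = 9
Total via FIR: 13 + 9 = $22.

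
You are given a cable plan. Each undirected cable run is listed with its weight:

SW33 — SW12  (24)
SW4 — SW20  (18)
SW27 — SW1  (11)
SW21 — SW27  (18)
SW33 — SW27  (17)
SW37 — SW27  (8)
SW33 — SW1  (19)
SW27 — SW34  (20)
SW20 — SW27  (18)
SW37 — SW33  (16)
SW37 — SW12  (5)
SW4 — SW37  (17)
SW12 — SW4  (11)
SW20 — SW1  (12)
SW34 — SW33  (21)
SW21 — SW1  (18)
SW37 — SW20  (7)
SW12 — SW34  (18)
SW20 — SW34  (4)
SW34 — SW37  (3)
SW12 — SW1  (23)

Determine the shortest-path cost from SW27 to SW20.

15

Compare a few routes:
SW27 → SW1 → SW20: 11+12 = 23
SW27 → SW20: 18 = 18
SW27 → SW37 → SW20: 8+7 = 15
Cheapest is SW27 → SW37 → SW20 at 15.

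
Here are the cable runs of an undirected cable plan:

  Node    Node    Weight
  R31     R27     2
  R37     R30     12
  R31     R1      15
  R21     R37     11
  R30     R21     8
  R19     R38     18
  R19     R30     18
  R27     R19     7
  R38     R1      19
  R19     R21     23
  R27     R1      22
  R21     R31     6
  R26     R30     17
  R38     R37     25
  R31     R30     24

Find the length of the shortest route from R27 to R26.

Compare a few routes:
R27 → R31 → R21 → R37 → R30 → R26: 2+6+11+12+17 = 48
R27 → R31 → R21 → R30 → R26: 2+6+8+17 = 33
R27 → R19 → R30 → R26: 7+18+17 = 42
R27 → R31 → R30 → R26: 2+24+17 = 43
Cheapest is R27 → R31 → R21 → R30 → R26 at 33.

33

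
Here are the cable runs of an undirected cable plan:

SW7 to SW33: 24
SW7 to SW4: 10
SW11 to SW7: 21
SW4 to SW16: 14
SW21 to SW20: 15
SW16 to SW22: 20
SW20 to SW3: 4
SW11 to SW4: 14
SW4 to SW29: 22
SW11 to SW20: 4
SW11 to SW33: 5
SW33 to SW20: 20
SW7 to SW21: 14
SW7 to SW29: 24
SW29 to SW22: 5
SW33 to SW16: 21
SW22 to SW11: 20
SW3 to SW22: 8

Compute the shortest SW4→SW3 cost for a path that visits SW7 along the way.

Best SW4 to SW7: SW4–SW7 costing 10
Shortest SW7→SW3: SW7–SW11–SW20–SW3 = 29
Total via SW7: 10 + 29 = 39.

39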